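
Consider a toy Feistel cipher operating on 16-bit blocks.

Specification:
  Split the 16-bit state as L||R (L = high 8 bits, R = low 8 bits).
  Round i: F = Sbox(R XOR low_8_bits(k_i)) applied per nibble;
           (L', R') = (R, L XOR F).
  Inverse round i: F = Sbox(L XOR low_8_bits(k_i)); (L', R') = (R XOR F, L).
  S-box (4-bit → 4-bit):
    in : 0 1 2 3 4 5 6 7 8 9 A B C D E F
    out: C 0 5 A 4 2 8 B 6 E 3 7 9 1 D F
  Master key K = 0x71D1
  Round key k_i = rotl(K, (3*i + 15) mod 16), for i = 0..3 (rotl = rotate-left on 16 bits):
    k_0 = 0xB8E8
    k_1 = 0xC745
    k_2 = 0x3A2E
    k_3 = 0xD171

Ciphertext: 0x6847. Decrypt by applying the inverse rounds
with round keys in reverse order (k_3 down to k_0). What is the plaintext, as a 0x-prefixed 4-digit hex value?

s_0 = ciphertext = 0x6847
s_1 = InvRound(s_0, k_3) = 0x4968
s_2 = InvRound(s_1, k_2) = 0xE349
s_3 = InvRound(s_2, k_1) = 0x71E3
s_4 = InvRound(s_3, k_0) = 0x0D71

0x0D71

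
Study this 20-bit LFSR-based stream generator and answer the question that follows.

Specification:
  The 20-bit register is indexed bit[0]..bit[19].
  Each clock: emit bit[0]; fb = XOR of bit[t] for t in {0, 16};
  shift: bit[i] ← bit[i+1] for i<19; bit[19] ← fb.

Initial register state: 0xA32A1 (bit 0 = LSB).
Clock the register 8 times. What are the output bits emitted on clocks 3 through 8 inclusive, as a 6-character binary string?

000101

reg_0 = 0xA32A1
clock 1: out=1, reg = 0xD1950
clock 2: out=0, reg = 0xE8CA8
clock 3: out=0, reg = 0x74654
clock 4: out=0, reg = 0xBA32A
clock 5: out=0, reg = 0xDD195
clock 6: out=1, reg = 0x6E8CA
clock 7: out=0, reg = 0x37465
clock 8: out=1, reg = 0x1BA32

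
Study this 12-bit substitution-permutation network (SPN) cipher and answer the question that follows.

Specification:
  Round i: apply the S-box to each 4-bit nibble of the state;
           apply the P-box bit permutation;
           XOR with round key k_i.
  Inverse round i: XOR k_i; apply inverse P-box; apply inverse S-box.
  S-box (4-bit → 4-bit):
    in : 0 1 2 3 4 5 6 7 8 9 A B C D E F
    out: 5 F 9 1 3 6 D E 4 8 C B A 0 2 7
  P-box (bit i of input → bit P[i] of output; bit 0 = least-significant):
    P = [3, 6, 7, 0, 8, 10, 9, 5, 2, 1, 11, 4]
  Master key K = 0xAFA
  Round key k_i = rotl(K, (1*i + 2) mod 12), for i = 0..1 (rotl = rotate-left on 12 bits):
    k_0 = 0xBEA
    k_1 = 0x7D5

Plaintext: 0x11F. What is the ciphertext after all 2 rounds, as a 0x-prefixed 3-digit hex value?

s_0 = plaintext = 0x11F
s_1 = Round(s_0, k_0) = 0x414
s_2 = Round(s_1, k_1) = 0x0BB

0x0BB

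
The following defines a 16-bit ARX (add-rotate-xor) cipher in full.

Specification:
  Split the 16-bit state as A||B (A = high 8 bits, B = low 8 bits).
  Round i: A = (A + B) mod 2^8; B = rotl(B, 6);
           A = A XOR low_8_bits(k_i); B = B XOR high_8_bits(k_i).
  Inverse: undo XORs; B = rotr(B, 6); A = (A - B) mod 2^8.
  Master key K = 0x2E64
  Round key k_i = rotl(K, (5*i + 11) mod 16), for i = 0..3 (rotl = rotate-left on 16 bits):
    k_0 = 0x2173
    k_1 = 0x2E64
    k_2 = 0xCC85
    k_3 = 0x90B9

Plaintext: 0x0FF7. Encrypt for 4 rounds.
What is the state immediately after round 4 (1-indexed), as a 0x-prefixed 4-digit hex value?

s_0 = plaintext = 0x0FF7
s_1 = Round(s_0, k_0) = 0x75DC
s_2 = Round(s_1, k_1) = 0x3519
s_3 = Round(s_2, k_2) = 0xCB8A
s_4 = Round(s_3, k_3) = 0xEC32

0xEC32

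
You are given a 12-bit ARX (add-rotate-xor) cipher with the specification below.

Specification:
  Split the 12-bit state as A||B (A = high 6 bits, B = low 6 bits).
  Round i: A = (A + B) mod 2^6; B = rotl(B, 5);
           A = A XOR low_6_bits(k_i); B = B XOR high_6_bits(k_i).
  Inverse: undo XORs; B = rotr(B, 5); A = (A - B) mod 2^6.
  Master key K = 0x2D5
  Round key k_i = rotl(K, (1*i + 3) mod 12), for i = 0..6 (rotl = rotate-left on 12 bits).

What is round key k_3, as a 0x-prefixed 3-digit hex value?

0x54B

K = 0x2D5
k_0 = rotl(K, (1*0+3) mod 12) = rotl(K, 3) = 0x6A9
k_1 = rotl(K, (1*1+3) mod 12) = rotl(K, 4) = 0xD52
k_2 = rotl(K, (1*2+3) mod 12) = rotl(K, 5) = 0xAA5
k_3 = rotl(K, (1*3+3) mod 12) = rotl(K, 6) = 0x54B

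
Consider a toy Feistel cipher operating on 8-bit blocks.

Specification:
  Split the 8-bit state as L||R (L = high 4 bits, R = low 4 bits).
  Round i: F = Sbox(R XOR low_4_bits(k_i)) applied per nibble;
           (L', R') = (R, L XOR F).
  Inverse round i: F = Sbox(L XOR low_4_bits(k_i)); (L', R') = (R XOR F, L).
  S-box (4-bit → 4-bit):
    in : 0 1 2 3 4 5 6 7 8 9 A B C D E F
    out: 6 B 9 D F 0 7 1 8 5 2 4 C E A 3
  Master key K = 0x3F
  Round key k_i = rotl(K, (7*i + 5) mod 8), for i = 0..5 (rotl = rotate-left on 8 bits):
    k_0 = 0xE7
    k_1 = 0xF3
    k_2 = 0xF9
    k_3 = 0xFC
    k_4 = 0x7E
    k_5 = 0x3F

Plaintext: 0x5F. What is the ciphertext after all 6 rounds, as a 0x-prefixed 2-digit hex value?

s_0 = plaintext = 0x5F
s_1 = Round(s_0, k_0) = 0xFD
s_2 = Round(s_1, k_1) = 0xD5
s_3 = Round(s_2, k_2) = 0x51
s_4 = Round(s_3, k_3) = 0x1B
s_5 = Round(s_4, k_4) = 0xB1
s_6 = Round(s_5, k_5) = 0x11

0x11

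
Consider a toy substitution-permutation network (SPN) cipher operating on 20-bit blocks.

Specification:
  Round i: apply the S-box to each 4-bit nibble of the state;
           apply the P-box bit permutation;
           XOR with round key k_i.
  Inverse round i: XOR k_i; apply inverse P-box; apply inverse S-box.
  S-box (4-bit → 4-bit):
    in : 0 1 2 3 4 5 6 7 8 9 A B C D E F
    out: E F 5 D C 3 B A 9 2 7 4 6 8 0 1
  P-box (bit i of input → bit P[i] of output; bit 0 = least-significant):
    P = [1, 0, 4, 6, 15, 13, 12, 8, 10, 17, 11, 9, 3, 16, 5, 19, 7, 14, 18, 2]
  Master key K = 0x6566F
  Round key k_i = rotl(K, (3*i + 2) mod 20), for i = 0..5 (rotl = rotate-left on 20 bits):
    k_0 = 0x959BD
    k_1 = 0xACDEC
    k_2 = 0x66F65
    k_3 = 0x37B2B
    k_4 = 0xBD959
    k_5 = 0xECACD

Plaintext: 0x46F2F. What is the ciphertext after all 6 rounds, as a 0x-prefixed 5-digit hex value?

0xD7D3F

s_0 = plaintext = 0x46F2F
s_1 = Round(s_0, k_0) = 0x4CDB3
s_2 = Round(s_1, k_1) = 0xFDF9A
s_3 = Round(s_2, k_2) = 0xE4BF6
s_4 = Round(s_3, k_3) = 0xBF348
s_5 = Round(s_4, k_4) = 0xFC613
s_6 = Round(s_5, k_5) = 0xD7D3F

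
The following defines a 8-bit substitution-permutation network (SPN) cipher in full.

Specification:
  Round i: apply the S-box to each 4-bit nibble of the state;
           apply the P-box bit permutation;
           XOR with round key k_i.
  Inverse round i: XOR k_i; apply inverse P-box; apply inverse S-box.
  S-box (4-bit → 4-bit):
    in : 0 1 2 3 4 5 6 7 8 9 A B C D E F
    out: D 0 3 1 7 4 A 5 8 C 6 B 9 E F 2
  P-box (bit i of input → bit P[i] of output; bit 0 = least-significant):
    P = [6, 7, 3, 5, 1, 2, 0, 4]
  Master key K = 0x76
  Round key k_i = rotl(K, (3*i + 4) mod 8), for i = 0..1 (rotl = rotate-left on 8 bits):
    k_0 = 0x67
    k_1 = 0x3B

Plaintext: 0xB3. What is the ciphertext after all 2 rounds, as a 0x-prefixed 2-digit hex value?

0x39

s_0 = plaintext = 0xB3
s_1 = Round(s_0, k_0) = 0x31
s_2 = Round(s_1, k_1) = 0x39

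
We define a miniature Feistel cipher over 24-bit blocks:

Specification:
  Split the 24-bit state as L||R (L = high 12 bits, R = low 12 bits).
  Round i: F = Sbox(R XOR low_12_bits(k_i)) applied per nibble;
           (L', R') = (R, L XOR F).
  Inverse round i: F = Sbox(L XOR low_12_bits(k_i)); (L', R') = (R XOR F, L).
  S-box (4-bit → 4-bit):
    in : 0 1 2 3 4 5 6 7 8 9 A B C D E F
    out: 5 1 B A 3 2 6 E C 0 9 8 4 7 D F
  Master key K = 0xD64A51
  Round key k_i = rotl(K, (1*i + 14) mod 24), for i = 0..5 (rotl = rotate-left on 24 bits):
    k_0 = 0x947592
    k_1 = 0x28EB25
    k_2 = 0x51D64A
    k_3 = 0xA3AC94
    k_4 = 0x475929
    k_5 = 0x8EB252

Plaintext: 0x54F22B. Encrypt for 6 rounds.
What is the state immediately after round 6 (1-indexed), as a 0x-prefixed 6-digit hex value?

s_0 = plaintext = 0x54F22B
s_1 = Round(s_0, k_0) = 0x22BBCF
s_2 = Round(s_1, k_1) = 0xBCF7F2
s_3 = Round(s_2, k_2) = 0x7F2A43
s_4 = Round(s_3, k_3) = 0xA4318C
s_5 = Round(s_4, k_4) = 0x18C6D1
s_6 = Round(s_5, k_5) = 0x6D1246

0x6D1246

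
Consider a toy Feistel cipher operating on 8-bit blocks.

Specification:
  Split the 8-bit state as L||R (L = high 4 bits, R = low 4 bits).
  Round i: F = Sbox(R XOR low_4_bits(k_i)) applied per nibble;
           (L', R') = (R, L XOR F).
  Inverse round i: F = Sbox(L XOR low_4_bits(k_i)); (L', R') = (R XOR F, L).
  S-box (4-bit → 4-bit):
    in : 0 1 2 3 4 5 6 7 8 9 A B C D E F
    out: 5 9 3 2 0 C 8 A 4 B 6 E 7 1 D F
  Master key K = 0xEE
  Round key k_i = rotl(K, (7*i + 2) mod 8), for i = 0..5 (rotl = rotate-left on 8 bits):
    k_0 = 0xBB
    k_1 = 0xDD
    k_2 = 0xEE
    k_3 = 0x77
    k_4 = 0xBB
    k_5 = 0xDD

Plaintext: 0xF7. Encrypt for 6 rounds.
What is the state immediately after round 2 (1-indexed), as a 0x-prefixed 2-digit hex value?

s_0 = plaintext = 0xF7
s_1 = Round(s_0, k_0) = 0x78
s_2 = Round(s_1, k_1) = 0x8B
s_3 = Round(s_2, k_2) = 0xB4
s_4 = Round(s_3, k_3) = 0x49
s_5 = Round(s_4, k_4) = 0x97
s_6 = Round(s_5, k_5) = 0x7F

0x8B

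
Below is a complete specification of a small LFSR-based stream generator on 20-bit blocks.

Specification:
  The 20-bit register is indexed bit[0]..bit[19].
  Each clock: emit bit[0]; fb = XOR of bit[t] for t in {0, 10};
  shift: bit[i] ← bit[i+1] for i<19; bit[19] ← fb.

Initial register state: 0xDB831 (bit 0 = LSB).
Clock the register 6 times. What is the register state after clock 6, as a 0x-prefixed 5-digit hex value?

0x7F6E0

reg_0 = 0xDB831
clock 1: out=1, reg = 0xEDC18
clock 2: out=0, reg = 0xF6E0C
clock 3: out=0, reg = 0xFB706
clock 4: out=0, reg = 0xFDB83
clock 5: out=1, reg = 0xFEDC1
clock 6: out=1, reg = 0x7F6E0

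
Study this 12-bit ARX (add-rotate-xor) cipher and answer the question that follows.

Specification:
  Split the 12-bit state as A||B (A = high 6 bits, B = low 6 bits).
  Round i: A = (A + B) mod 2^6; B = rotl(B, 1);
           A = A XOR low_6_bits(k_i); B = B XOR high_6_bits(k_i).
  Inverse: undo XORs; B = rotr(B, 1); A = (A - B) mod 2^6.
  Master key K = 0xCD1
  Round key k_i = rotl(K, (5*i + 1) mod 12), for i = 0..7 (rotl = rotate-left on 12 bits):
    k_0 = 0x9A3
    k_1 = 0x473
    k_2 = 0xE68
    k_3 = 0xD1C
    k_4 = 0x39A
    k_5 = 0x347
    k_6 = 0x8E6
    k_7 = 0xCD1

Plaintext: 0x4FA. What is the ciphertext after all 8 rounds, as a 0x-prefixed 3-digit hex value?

0x677

s_0 = plaintext = 0x4FA
s_1 = Round(s_0, k_0) = 0xB93
s_2 = Round(s_1, k_1) = 0xCB7
s_3 = Round(s_2, k_2) = 0x056
s_4 = Round(s_3, k_3) = 0x2D8
s_5 = Round(s_4, k_4) = 0xE7E
s_6 = Round(s_5, k_5) = 0xC30
s_7 = Round(s_6, k_6) = 0x182
s_8 = Round(s_7, k_7) = 0x677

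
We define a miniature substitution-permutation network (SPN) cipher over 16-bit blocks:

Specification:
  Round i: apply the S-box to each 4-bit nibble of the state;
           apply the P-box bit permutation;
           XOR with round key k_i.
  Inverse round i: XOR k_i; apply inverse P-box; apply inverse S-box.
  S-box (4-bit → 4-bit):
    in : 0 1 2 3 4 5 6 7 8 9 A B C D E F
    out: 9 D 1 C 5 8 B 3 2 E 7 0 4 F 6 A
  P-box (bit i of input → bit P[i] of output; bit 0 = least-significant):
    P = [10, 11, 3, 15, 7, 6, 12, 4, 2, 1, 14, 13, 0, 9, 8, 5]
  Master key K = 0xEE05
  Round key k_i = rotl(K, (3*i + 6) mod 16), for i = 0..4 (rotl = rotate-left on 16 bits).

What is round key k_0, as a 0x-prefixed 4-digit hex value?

0x817B

K = 0xEE05
k_0 = rotl(K, (3*0+6) mod 16) = rotl(K, 6) = 0x817B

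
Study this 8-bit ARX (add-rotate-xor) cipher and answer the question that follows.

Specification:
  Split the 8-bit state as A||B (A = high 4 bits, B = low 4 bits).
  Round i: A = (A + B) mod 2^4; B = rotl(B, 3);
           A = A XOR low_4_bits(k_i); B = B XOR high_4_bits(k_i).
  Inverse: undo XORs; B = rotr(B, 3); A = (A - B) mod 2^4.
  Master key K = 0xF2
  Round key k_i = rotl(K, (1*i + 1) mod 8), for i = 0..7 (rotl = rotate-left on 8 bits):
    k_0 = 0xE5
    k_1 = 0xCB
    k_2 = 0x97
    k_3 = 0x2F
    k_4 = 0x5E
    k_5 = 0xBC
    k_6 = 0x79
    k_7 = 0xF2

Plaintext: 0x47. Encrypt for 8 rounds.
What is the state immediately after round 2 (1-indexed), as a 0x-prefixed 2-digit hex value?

s_0 = plaintext = 0x47
s_1 = Round(s_0, k_0) = 0xE5
s_2 = Round(s_1, k_1) = 0x86
s_3 = Round(s_2, k_2) = 0x9A
s_4 = Round(s_3, k_3) = 0xC7
s_5 = Round(s_4, k_4) = 0xDE
s_6 = Round(s_5, k_5) = 0x7C
s_7 = Round(s_6, k_6) = 0xA1
s_8 = Round(s_7, k_7) = 0x97

0x86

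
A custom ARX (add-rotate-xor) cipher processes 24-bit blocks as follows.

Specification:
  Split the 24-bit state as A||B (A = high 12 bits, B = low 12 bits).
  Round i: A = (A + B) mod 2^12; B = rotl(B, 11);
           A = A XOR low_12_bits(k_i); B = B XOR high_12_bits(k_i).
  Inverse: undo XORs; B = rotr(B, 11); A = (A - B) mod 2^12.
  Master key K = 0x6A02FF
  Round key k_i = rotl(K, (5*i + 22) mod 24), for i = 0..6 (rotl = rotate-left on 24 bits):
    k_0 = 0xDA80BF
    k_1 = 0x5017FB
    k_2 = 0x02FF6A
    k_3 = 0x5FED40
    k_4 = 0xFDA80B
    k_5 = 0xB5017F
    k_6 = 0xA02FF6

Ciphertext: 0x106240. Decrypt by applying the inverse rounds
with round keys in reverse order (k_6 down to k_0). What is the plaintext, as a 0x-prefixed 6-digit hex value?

0x3DBFF9

s_0 = ciphertext = 0x106240
s_1 = InvRound(s_0, k_6) = 0xE6B085
s_2 = InvRound(s_1, k_5) = 0x7697AB
s_3 = InvRound(s_2, k_4) = 0xE7F0E3
s_4 = InvRound(s_3, k_3) = 0x905A3A
s_5 = InvRound(s_4, k_2) = 0x24442B
s_6 = InvRound(s_5, k_1) = 0x36B254
s_7 = InvRound(s_6, k_0) = 0x3DBFF9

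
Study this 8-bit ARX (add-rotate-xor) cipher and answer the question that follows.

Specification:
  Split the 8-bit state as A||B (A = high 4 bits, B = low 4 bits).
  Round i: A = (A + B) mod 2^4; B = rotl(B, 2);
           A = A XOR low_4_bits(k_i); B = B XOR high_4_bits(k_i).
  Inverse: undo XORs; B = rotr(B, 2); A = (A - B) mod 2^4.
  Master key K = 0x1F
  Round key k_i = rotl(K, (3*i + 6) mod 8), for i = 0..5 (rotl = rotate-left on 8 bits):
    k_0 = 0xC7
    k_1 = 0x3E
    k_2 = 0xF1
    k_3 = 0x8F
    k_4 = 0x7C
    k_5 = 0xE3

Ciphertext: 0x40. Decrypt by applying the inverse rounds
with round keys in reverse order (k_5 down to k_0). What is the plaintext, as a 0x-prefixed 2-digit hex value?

0x14

s_0 = ciphertext = 0x40
s_1 = InvRound(s_0, k_5) = 0xCB
s_2 = InvRound(s_1, k_4) = 0xD3
s_3 = InvRound(s_2, k_3) = 0x4E
s_4 = InvRound(s_3, k_2) = 0x14
s_5 = InvRound(s_4, k_1) = 0x2D
s_6 = InvRound(s_5, k_0) = 0x14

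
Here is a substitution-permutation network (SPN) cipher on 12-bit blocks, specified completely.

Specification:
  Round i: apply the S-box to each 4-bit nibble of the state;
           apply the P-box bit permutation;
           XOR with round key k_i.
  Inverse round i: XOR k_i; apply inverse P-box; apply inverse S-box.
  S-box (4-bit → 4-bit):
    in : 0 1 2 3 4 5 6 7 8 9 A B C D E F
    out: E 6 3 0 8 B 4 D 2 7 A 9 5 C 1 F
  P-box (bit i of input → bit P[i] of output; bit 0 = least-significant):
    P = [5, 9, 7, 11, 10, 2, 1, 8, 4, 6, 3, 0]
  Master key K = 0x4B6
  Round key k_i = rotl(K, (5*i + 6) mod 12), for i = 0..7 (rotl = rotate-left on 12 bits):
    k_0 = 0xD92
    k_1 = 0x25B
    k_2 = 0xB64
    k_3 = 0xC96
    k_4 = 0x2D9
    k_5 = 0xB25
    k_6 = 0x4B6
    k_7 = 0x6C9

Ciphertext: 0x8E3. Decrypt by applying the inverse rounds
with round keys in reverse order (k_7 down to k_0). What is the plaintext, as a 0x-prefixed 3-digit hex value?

s_0 = ciphertext = 0x8E3
s_1 = InvRound(s_0, k_7) = 0x6C5
s_2 = InvRound(s_1, k_6) = 0x562
s_3 = InvRound(s_2, k_5) = 0xA9A
s_4 = InvRound(s_3, k_4) = 0xA64
s_5 = InvRound(s_4, k_3) = 0x2C9
s_6 = InvRound(s_5, k_2) = 0xDA7
s_7 = InvRound(s_6, k_1) = 0x95F
s_8 = InvRound(s_7, k_0) = 0x026

0x026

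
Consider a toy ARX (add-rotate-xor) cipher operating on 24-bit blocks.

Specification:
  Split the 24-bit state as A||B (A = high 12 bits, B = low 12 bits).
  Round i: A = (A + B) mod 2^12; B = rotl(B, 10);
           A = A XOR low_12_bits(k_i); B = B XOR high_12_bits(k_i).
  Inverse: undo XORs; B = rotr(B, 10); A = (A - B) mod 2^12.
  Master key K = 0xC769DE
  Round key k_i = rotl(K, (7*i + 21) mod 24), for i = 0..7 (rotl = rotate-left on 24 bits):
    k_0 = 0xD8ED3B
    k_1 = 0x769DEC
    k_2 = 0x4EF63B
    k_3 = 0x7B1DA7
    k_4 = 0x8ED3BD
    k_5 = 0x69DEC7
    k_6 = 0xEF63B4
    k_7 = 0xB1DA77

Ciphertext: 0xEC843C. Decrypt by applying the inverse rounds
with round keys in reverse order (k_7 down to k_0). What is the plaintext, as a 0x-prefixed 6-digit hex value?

s_0 = ciphertext = 0xEC843C
s_1 = InvRound(s_0, k_7) = 0x838C87
s_2 = InvRound(s_1, k_6) = 0x1C89C4
s_3 = InvRound(s_2, k_5) = 0x1A8D67
s_4 = InvRound(s_3, k_4) = 0xBEC629
s_5 = InvRound(s_4, k_3) = 0xFEB660
s_6 = InvRound(s_5, k_2) = 0xF94A3C
s_7 = InvRound(s_6, k_1) = 0xD21557
s_8 = InvRound(s_7, k_0) = 0xCB4366

0xCB4366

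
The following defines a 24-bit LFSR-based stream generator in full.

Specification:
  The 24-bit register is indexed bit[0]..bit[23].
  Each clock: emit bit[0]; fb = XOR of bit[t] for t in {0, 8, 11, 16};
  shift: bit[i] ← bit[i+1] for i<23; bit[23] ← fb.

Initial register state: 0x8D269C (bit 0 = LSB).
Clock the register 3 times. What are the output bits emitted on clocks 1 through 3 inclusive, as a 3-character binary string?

reg_0 = 0x8D269C
clock 1: out=0, reg = 0xC6934E
clock 2: out=0, reg = 0xE349A7
clock 3: out=1, reg = 0x71A4D3

001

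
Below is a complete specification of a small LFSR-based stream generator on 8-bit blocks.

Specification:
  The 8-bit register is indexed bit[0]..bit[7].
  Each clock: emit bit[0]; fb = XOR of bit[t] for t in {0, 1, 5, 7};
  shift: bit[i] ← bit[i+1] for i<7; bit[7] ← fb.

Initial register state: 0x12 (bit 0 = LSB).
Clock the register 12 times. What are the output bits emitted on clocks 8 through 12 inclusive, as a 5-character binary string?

reg_0 = 0x12
clock 1: out=0, reg = 0x89
clock 2: out=1, reg = 0x44
clock 3: out=0, reg = 0x22
clock 4: out=0, reg = 0x11
clock 5: out=1, reg = 0x88
clock 6: out=0, reg = 0xC4
clock 7: out=0, reg = 0xE2
clock 8: out=0, reg = 0xF1
clock 9: out=1, reg = 0xF8
clock 10: out=0, reg = 0x7C
clock 11: out=0, reg = 0xBE
clock 12: out=0, reg = 0xDF

01000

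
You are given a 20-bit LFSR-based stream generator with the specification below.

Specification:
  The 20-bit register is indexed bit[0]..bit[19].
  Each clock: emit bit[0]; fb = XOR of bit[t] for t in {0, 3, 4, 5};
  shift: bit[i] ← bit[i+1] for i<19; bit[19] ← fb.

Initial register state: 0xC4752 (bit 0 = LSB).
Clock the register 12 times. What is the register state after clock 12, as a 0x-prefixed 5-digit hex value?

reg_0 = 0xC4752
clock 1: out=0, reg = 0xE23A9
clock 2: out=1, reg = 0xF11D4
clock 3: out=0, reg = 0xF88EA
clock 4: out=0, reg = 0x7C475
clock 5: out=1, reg = 0xBE23A
clock 6: out=0, reg = 0xDF11D
clock 7: out=1, reg = 0xEF88E
clock 8: out=0, reg = 0xF7C47
clock 9: out=1, reg = 0xFBE23
clock 10: out=1, reg = 0x7DF11
clock 11: out=1, reg = 0x3EF88
clock 12: out=0, reg = 0x9F7C4

0x9F7C4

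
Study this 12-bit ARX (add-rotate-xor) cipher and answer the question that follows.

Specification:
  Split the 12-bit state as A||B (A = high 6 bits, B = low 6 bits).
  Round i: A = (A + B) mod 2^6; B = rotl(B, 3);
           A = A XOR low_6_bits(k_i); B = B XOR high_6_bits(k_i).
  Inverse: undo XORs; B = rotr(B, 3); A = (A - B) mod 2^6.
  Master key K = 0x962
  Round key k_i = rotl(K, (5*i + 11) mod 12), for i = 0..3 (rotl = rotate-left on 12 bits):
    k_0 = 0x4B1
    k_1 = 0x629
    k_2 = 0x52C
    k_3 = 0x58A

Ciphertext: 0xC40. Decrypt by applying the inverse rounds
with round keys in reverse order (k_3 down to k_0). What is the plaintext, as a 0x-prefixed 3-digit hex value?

s_0 = ciphertext = 0xC40
s_1 = InvRound(s_0, k_3) = 0x272
s_2 = InvRound(s_1, k_2) = 0xC74
s_3 = InvRound(s_2, k_1) = 0xCE5
s_4 = InvRound(s_3, k_0) = 0x13E

0x13E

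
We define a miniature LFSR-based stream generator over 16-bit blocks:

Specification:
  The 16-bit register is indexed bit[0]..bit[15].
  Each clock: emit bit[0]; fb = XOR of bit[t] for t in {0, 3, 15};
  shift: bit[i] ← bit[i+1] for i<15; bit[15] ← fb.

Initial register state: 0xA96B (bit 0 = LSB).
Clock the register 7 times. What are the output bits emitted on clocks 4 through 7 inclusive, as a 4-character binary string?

reg_0 = 0xA96B
clock 1: out=1, reg = 0xD4B5
clock 2: out=1, reg = 0x6A5A
clock 3: out=0, reg = 0xB52D
clock 4: out=1, reg = 0xDA96
clock 5: out=0, reg = 0xED4B
clock 6: out=1, reg = 0xF6A5
clock 7: out=1, reg = 0x7B52

1011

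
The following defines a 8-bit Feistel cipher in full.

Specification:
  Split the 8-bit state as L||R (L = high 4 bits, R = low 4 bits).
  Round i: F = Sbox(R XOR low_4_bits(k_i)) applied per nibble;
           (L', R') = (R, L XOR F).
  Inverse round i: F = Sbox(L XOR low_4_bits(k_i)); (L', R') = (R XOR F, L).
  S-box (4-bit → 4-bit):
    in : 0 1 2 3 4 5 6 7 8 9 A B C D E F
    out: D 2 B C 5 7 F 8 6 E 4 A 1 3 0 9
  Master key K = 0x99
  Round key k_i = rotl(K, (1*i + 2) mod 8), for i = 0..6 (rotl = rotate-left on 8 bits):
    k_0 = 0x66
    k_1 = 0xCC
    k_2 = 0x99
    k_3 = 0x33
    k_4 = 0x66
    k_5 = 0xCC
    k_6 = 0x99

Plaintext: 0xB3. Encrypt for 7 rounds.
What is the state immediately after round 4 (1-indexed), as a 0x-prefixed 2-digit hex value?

0x46

s_0 = plaintext = 0xB3
s_1 = Round(s_0, k_0) = 0x3C
s_2 = Round(s_1, k_1) = 0xCE
s_3 = Round(s_2, k_2) = 0xE4
s_4 = Round(s_3, k_3) = 0x46
s_5 = Round(s_4, k_4) = 0x69
s_6 = Round(s_5, k_5) = 0x91
s_7 = Round(s_6, k_6) = 0x1F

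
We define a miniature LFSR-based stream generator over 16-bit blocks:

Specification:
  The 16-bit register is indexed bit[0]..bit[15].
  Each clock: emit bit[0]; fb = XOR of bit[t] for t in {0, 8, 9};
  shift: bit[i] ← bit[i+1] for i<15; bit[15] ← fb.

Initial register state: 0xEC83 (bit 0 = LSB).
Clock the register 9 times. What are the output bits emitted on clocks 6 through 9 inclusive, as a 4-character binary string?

0010

reg_0 = 0xEC83
clock 1: out=1, reg = 0xF641
clock 2: out=1, reg = 0x7B20
clock 3: out=0, reg = 0x3D90
clock 4: out=0, reg = 0x9EC8
clock 5: out=0, reg = 0xCF64
clock 6: out=0, reg = 0x67B2
clock 7: out=0, reg = 0x33D9
clock 8: out=1, reg = 0x99EC
clock 9: out=0, reg = 0xCCF6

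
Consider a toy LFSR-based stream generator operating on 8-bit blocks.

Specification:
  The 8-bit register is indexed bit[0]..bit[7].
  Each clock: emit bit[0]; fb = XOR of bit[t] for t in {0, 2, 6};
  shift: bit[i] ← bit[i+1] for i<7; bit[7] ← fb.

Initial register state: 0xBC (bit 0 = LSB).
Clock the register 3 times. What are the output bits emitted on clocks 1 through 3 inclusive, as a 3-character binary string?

reg_0 = 0xBC
clock 1: out=0, reg = 0xDE
clock 2: out=0, reg = 0x6F
clock 3: out=1, reg = 0xB7

001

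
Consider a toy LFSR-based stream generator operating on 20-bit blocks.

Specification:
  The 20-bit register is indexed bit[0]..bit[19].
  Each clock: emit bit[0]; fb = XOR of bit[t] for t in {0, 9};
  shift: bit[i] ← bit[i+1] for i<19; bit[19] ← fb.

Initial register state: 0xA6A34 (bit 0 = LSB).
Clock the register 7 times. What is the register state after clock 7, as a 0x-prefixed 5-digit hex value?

0x034D4

reg_0 = 0xA6A34
clock 1: out=0, reg = 0xD351A
clock 2: out=0, reg = 0x69A8D
clock 3: out=1, reg = 0x34D46
clock 4: out=0, reg = 0x1A6A3
clock 5: out=1, reg = 0x0D351
clock 6: out=1, reg = 0x069A8
clock 7: out=0, reg = 0x034D4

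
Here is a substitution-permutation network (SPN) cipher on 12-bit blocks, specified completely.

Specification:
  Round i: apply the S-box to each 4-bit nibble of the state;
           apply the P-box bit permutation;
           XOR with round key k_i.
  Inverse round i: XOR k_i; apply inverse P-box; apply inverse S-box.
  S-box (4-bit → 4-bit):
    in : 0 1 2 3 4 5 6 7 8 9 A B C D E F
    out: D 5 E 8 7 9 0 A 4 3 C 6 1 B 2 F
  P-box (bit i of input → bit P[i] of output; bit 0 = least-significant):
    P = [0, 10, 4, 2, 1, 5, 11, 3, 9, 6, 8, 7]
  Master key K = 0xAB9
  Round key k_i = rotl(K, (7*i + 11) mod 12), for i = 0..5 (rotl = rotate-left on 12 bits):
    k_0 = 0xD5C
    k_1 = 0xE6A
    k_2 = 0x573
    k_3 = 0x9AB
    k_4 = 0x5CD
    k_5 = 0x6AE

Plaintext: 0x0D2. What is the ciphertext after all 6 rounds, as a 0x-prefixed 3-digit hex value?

s_0 = plaintext = 0x0D2
s_1 = Round(s_0, k_0) = 0xAE2
s_2 = Round(s_1, k_1) = 0xBDE
s_3 = Round(s_2, k_2) = 0x019
s_4 = Round(s_3, k_3) = 0x628
s_5 = Round(s_4, k_4) = 0xDF5
s_6 = Round(s_5, k_5) = 0xC41

0xC41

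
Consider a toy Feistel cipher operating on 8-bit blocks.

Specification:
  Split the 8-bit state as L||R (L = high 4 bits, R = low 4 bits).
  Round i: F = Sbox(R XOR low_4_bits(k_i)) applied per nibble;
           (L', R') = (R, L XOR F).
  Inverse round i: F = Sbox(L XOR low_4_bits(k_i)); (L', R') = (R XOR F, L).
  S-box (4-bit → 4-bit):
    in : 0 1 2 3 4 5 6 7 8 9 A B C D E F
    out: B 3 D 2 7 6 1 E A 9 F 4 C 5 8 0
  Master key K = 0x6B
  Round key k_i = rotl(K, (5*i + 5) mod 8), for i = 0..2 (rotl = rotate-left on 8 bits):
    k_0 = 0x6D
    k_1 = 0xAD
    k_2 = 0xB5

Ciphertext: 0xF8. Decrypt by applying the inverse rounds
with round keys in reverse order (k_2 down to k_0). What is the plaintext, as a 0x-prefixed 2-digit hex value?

s_0 = ciphertext = 0xF8
s_1 = InvRound(s_0, k_2) = 0x7F
s_2 = InvRound(s_1, k_1) = 0x07
s_3 = InvRound(s_2, k_0) = 0x20

0x20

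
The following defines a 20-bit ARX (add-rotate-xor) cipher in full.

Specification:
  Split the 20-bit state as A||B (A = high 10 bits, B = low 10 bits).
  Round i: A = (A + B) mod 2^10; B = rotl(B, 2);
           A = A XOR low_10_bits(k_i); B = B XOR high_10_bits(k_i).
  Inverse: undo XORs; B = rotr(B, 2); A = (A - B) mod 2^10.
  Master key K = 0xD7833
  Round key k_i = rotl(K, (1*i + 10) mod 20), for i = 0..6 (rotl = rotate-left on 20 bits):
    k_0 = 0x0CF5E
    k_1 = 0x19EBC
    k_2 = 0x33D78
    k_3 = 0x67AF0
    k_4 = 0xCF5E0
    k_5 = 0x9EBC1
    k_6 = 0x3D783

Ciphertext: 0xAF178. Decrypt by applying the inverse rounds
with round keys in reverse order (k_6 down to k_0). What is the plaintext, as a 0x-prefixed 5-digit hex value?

s_0 = ciphertext = 0xAF178
s_1 = InvRound(s_0, k_6) = 0xF7163
s_2 = InvRound(s_1, k_5) = 0x95DC6
s_3 = InvRound(s_2, k_4) = 0xFE7BE
s_4 = InvRound(s_3, k_3) = 0x20488
s_5 = InvRound(s_4, k_2) = 0xBA311
s_6 = InvRound(s_5, k_1) = 0x5DEDD
s_7 = InvRound(s_6, k_0) = 0xDBABB

0xDBABB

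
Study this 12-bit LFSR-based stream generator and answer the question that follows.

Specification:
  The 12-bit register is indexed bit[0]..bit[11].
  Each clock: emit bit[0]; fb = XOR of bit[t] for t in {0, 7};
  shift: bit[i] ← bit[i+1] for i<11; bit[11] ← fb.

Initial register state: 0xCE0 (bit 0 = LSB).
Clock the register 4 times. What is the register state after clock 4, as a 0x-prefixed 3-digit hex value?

0x9CE

reg_0 = 0xCE0
clock 1: out=0, reg = 0xE70
clock 2: out=0, reg = 0x738
clock 3: out=0, reg = 0x39C
clock 4: out=0, reg = 0x9CE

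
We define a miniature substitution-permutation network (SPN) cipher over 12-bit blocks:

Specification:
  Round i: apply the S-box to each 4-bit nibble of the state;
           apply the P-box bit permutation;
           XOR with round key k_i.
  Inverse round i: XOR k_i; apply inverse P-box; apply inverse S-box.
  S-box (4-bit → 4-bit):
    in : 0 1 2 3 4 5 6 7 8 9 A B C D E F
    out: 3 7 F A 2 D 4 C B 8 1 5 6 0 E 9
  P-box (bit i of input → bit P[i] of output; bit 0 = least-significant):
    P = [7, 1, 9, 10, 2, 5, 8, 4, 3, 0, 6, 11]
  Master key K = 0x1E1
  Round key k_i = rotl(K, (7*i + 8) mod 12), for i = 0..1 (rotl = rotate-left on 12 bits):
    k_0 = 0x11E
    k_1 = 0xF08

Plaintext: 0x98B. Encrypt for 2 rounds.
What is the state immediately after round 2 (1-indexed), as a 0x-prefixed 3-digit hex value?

0xFC4

s_0 = plaintext = 0x98B
s_1 = Round(s_0, k_0) = 0xBAA
s_2 = Round(s_1, k_1) = 0xFC4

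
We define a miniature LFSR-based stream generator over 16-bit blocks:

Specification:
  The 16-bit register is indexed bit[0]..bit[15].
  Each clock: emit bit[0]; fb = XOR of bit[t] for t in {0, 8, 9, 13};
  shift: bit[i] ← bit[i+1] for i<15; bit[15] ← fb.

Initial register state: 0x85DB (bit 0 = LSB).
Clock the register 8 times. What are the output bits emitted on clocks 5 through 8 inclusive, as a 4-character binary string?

1011

reg_0 = 0x85DB
clock 1: out=1, reg = 0x42ED
clock 2: out=1, reg = 0x2176
clock 3: out=0, reg = 0x10BB
clock 4: out=1, reg = 0x885D
clock 5: out=1, reg = 0xC42E
clock 6: out=0, reg = 0x6217
clock 7: out=1, reg = 0xB10B
clock 8: out=1, reg = 0xD885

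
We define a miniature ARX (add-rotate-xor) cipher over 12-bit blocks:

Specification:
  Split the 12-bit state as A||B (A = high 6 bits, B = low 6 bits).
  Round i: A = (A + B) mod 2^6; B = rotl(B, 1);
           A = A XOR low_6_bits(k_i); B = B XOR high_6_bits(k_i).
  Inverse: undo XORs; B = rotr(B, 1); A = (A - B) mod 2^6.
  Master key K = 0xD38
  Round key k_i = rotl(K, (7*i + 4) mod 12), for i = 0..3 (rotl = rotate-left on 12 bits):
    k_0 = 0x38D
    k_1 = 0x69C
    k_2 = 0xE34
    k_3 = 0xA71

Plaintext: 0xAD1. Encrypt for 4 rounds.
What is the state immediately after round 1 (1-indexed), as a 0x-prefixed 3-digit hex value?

s_0 = plaintext = 0xAD1
s_1 = Round(s_0, k_0) = 0xC6C
s_2 = Round(s_1, k_1) = 0x043
s_3 = Round(s_2, k_2) = 0xC3E
s_4 = Round(s_3, k_3) = 0x7D4

0xC6C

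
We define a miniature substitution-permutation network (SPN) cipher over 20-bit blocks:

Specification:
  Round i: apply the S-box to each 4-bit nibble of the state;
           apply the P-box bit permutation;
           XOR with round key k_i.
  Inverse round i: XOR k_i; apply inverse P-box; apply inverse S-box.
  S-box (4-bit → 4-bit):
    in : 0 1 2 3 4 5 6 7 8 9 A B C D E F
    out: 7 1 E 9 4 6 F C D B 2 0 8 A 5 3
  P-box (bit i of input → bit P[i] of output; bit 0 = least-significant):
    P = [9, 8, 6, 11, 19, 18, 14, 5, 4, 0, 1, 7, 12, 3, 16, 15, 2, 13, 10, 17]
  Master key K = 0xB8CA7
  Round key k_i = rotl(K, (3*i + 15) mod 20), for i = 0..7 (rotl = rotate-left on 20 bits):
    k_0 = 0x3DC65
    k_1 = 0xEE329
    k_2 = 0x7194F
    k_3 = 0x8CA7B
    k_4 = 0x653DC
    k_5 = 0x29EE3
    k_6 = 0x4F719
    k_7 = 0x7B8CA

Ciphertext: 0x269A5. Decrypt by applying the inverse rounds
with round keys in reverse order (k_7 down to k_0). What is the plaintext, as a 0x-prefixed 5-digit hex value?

s_0 = ciphertext = 0x269A5
s_1 = InvRound(s_0, k_7) = 0x16525
s_2 = InvRound(s_1, k_6) = 0x161D1
s_3 = InvRound(s_2, k_5) = 0x28E79
s_4 = InvRound(s_3, k_4) = 0xE3D2D
s_5 = InvRound(s_4, k_3) = 0x63E50
s_6 = InvRound(s_5, k_2) = 0x050BF
s_7 = InvRound(s_6, k_1) = 0x938FF
s_8 = InvRound(s_7, k_0) = 0x2D8EB

0x2D8EB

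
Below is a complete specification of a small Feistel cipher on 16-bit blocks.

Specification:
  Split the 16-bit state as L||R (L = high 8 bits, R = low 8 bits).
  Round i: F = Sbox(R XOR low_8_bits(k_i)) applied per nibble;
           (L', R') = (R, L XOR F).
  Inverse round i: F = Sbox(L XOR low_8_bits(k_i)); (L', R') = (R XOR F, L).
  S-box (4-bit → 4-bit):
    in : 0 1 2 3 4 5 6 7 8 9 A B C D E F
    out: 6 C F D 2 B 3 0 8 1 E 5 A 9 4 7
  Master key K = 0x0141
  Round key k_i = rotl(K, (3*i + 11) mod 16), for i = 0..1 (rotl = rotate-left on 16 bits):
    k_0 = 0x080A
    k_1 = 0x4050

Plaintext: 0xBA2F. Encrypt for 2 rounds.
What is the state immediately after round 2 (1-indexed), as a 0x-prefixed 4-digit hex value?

0x41E3

s_0 = plaintext = 0xBA2F
s_1 = Round(s_0, k_0) = 0x2F41
s_2 = Round(s_1, k_1) = 0x41E3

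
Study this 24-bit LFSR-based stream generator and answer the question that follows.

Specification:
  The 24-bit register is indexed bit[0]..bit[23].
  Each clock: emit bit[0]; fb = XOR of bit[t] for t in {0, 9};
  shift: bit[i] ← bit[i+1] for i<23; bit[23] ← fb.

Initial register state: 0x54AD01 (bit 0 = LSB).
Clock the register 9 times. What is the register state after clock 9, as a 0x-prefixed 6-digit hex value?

0xABAA56

reg_0 = 0x54AD01
clock 1: out=1, reg = 0xAA5680
clock 2: out=0, reg = 0xD52B40
clock 3: out=0, reg = 0xEA95A0
clock 4: out=0, reg = 0x754AD0
clock 5: out=0, reg = 0xBAA568
clock 6: out=0, reg = 0x5D52B4
clock 7: out=0, reg = 0xAEA95A
clock 8: out=0, reg = 0x5754AD
clock 9: out=1, reg = 0xABAA56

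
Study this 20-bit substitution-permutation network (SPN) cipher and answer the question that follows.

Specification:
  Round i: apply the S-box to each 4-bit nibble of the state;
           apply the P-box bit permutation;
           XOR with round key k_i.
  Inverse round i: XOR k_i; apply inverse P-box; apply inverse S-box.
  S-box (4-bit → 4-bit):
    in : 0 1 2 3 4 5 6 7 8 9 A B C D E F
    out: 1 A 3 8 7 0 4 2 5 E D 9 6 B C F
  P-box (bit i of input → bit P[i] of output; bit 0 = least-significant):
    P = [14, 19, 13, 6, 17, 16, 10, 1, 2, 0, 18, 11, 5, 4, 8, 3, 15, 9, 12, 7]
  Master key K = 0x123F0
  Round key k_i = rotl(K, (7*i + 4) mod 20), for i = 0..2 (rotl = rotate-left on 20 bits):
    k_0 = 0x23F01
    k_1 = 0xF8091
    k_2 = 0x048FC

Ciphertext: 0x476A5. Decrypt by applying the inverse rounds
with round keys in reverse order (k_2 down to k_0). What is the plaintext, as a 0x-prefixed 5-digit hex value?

0xD753D

s_0 = ciphertext = 0x476A5
s_1 = InvRound(s_0, k_2) = 0xC196E
s_2 = InvRound(s_1, k_1) = 0xAFDD3
s_3 = InvRound(s_2, k_0) = 0xD753D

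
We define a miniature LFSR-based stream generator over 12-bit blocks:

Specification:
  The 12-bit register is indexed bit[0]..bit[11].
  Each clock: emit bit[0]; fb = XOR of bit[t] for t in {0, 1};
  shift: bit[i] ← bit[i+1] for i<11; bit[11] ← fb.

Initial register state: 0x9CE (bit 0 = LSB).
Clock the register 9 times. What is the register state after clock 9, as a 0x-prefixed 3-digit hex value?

reg_0 = 0x9CE
clock 1: out=0, reg = 0xCE7
clock 2: out=1, reg = 0x673
clock 3: out=1, reg = 0x339
clock 4: out=1, reg = 0x99C
clock 5: out=0, reg = 0x4CE
clock 6: out=0, reg = 0xA67
clock 7: out=1, reg = 0x533
clock 8: out=1, reg = 0x299
clock 9: out=1, reg = 0x94C

0x94C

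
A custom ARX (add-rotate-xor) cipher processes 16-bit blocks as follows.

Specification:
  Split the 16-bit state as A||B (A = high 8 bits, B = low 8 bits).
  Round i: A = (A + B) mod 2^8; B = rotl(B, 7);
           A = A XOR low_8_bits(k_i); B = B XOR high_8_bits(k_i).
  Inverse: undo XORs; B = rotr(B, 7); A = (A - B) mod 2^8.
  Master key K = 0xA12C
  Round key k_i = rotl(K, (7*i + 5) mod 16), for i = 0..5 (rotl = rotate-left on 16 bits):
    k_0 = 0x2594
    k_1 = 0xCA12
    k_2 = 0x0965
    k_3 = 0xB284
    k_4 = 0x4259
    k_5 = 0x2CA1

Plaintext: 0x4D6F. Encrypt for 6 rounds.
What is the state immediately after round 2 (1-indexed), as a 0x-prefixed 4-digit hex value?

0xA883

s_0 = plaintext = 0x4D6F
s_1 = Round(s_0, k_0) = 0x2892
s_2 = Round(s_1, k_1) = 0xA883
s_3 = Round(s_2, k_2) = 0x4EC8
s_4 = Round(s_3, k_3) = 0x92D6
s_5 = Round(s_4, k_4) = 0x3129
s_6 = Round(s_5, k_5) = 0xFBB8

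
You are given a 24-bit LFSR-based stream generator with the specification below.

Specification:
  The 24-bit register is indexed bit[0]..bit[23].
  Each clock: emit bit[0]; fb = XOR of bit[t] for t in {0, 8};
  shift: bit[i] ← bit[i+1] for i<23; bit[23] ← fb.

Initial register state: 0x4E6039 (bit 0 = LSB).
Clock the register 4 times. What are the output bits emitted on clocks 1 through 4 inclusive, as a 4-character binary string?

reg_0 = 0x4E6039
clock 1: out=1, reg = 0xA7301C
clock 2: out=0, reg = 0x53980E
clock 3: out=0, reg = 0x29CC07
clock 4: out=1, reg = 0x94E603

1001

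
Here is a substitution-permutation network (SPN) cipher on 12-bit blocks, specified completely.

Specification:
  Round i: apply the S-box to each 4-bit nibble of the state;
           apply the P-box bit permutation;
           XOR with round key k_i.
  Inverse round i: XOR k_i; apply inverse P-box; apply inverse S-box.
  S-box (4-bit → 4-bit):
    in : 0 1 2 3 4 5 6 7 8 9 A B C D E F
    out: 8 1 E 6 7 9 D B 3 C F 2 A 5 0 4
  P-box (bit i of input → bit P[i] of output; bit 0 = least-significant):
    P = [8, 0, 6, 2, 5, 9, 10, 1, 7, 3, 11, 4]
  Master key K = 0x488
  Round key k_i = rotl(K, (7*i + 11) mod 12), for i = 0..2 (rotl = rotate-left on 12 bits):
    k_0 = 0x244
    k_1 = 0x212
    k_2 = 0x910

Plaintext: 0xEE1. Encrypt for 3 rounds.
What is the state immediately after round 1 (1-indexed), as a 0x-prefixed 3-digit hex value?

s_0 = plaintext = 0xEE1
s_1 = Round(s_0, k_0) = 0x344
s_2 = Round(s_1, k_1) = 0xD7B
s_3 = Round(s_2, k_2) = 0x3B3

0x344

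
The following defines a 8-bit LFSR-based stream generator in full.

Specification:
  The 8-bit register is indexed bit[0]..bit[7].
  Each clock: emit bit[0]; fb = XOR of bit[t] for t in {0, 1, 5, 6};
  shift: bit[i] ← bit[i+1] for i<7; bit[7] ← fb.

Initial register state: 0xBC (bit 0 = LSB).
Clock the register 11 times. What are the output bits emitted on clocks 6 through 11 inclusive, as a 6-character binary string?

101100

reg_0 = 0xBC
clock 1: out=0, reg = 0xDE
clock 2: out=0, reg = 0x6F
clock 3: out=1, reg = 0x37
clock 4: out=1, reg = 0x9B
clock 5: out=1, reg = 0x4D
clock 6: out=1, reg = 0x26
clock 7: out=0, reg = 0x13
clock 8: out=1, reg = 0x09
clock 9: out=1, reg = 0x84
clock 10: out=0, reg = 0x42
clock 11: out=0, reg = 0x21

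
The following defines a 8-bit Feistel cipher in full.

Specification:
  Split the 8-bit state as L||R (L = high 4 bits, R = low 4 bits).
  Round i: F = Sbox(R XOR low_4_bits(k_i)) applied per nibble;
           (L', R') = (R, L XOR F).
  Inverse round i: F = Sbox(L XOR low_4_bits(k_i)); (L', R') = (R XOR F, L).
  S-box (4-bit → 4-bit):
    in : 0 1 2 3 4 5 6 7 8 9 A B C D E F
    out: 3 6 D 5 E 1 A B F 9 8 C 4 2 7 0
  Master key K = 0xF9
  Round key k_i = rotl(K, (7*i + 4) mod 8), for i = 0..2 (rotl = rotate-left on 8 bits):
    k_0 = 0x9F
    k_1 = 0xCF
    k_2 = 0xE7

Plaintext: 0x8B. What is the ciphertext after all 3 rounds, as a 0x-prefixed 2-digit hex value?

0x27

s_0 = plaintext = 0x8B
s_1 = Round(s_0, k_0) = 0xB6
s_2 = Round(s_1, k_1) = 0x62
s_3 = Round(s_2, k_2) = 0x27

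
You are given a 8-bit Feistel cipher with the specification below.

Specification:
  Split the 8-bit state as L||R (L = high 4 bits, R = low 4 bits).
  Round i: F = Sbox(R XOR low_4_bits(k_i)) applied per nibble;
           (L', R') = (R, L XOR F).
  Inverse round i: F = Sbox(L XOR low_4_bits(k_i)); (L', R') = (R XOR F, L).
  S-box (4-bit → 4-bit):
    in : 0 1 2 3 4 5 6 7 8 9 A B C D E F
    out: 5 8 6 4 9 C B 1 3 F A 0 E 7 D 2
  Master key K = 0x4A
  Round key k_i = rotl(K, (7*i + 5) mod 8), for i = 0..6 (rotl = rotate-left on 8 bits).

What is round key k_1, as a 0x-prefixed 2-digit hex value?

K = 0x4A
k_0 = rotl(K, (7*0+5) mod 8) = rotl(K, 5) = 0x49
k_1 = rotl(K, (7*1+5) mod 8) = rotl(K, 4) = 0xA4

0xA4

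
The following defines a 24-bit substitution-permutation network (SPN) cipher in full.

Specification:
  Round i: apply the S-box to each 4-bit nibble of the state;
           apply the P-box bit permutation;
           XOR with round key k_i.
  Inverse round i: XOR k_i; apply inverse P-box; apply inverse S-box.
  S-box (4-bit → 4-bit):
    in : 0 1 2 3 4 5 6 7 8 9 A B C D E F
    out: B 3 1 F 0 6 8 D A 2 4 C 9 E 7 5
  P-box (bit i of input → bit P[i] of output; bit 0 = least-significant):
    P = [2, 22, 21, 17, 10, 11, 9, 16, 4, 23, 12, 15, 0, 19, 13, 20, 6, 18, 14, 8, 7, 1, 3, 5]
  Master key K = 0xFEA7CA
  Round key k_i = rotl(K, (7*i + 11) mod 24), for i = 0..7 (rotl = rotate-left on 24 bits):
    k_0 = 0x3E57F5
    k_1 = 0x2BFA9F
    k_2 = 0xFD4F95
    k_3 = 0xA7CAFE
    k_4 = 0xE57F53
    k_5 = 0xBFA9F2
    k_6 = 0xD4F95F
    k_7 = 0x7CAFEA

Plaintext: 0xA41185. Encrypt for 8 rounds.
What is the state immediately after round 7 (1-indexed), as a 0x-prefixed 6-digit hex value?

s_0 = plaintext = 0xA41185
s_1 = Round(s_0, k_0) = 0xD75FEC
s_2 = Round(s_1, k_1) = 0x2185E1
s_3 = Round(s_2, k_2) = 0x215151
s_4 = Round(s_3, k_3) = 0x6BE02A
s_5 = Round(s_4, k_4) = 0x4D9A62
s_6 = Round(s_5, k_5) = 0xB2F8F6
s_7 = Round(s_6, k_6) = 0x565F36
s_8 = Round(s_7, k_7) = 0x7790F0

0x565F36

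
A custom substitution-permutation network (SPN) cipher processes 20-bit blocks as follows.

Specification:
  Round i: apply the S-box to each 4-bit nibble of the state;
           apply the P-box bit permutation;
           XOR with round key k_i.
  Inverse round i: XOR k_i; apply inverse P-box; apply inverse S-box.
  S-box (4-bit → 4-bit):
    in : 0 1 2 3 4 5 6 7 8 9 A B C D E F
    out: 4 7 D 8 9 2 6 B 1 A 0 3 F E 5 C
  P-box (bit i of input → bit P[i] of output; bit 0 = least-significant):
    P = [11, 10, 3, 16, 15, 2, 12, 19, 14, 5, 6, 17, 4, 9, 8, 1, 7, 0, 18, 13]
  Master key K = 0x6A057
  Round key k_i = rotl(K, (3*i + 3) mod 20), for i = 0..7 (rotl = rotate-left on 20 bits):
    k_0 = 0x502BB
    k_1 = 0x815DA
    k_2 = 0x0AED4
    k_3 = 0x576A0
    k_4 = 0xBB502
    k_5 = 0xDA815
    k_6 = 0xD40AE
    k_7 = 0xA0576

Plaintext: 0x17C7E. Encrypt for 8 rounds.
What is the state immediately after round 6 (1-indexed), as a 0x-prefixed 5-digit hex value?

0xB4B48

s_0 = plaintext = 0x17C7E
s_1 = Round(s_0, k_0) = 0xBC844
s_2 = Round(s_1, k_1) = 0x1DE49
s_3 = Round(s_2, k_2) = 0xD6917
s_4 = Round(s_3, k_3) = 0x2C985
s_5 = Round(s_4, k_4) = 0xD12B0
s_6 = Round(s_5, k_5) = 0xB4B48
s_7 = Round(s_6, k_6) = 0x5881D
s_8 = Round(s_7, k_7) = 0xBD16B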